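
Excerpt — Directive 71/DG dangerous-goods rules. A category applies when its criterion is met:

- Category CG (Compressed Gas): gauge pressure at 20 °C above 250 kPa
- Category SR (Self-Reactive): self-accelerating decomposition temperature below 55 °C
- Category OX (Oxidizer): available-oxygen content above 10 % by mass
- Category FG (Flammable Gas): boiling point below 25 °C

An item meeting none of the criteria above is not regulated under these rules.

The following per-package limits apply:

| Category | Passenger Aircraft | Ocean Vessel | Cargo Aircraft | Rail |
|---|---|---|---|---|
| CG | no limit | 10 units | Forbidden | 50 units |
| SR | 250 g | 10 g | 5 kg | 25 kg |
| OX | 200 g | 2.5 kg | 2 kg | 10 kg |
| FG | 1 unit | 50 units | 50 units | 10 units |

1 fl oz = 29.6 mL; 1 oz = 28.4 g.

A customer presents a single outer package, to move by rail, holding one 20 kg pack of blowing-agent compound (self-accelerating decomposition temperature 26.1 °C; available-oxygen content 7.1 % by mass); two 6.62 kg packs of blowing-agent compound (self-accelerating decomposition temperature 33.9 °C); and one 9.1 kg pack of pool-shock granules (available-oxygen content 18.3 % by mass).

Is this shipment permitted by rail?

No

The blowing-agent compound has self-accelerating decomposition temperature 26.1 °C, which is < 55 °C, so it is Category SR (Self-Reactive).
The blowing-agent compound has self-accelerating decomposition temperature 33.9 °C, which is < 55 °C, so it is Category SR (Self-Reactive).
With available-oxygen content 18.3 % by mass (> 10 % by mass), the pool-shock granules fall in Category OX.
Category SR net quantity: 20 kg + (two 6.62 kg packs = 13.24 kg) = 33.24 kg.
That exceeds the Category SR rail limit of 25 kg.
Category OX quantity: 9.1 kg.
9.1 kg is within the rail limit of 10 kg for Category OX.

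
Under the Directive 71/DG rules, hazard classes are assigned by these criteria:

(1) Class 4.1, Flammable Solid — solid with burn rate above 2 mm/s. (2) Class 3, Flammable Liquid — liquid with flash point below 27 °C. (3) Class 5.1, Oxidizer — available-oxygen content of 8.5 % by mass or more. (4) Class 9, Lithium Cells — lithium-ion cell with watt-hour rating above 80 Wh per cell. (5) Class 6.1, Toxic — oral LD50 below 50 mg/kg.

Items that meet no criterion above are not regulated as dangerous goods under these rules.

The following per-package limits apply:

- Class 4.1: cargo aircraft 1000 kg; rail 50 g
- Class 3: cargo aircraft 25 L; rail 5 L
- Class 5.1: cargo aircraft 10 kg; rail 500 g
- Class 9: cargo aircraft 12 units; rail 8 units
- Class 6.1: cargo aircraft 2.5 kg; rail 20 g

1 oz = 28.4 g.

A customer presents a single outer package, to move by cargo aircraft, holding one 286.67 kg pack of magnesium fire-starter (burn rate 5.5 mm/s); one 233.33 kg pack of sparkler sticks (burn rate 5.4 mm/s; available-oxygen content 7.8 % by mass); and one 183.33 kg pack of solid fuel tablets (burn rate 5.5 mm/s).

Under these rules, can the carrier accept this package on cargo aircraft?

Yes

Burn rate 5.5 mm/s meets the Class 4.1 criterion (Flammable Solid), so the magnesium fire-starter is Class 4.1.
With burn rate 5.4 mm/s (> 2 mm/s), the sparkler sticks fall in Class 4.1.
Burn rate 5.5 mm/s meets the Class 4.1 criterion (Flammable Solid), so the solid fuel tablets are Class 4.1.
Total Class 4.1: 286.67 kg + 233.33 kg + 183.33 kg = 703.33 kg.
703.33 kg is within the cargo aircraft limit of 1000 kg for Class 4.1.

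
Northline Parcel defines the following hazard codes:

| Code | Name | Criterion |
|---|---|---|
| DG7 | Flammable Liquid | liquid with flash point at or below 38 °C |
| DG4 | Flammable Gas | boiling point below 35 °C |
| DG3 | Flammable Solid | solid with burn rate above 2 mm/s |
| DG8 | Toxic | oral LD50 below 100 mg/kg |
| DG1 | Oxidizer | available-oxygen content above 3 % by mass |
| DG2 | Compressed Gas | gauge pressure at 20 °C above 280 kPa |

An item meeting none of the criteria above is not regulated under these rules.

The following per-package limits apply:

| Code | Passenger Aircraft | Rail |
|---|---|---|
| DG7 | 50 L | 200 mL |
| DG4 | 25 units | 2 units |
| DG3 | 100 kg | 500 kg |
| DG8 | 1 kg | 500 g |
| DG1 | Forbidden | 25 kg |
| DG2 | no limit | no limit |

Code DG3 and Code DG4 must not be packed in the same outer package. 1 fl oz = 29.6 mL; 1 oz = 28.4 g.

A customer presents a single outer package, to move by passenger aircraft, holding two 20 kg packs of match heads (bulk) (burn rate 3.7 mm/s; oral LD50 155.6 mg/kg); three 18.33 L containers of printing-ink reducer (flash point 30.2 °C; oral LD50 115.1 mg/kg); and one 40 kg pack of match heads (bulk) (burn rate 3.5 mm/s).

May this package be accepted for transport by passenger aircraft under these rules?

No

The match heads (bulk) have burn rate 3.7 mm/s, which is > 2 mm/s, so they are Code DG3 (Flammable Solid).
With flash point 30.2 °C (≤ 38 °C), the printing-ink reducer falls in Code DG7.
With burn rate 3.5 mm/s (> 2 mm/s), the match heads (bulk) fall in Code DG3.
Code DG3 net quantity: (two 20 kg packs = 40 kg) + 40 kg = 80 kg.
That is within the Code DG3 passenger aircraft limit of 100 kg.
Code DG7 quantity: three 18.33 L containers = 54.99 L.
That exceeds the Code DG7 passenger aircraft limit of 50 L.
The segregation rule (Code DG3 with Code DG4) does not apply to Code DG3 with Code DG7.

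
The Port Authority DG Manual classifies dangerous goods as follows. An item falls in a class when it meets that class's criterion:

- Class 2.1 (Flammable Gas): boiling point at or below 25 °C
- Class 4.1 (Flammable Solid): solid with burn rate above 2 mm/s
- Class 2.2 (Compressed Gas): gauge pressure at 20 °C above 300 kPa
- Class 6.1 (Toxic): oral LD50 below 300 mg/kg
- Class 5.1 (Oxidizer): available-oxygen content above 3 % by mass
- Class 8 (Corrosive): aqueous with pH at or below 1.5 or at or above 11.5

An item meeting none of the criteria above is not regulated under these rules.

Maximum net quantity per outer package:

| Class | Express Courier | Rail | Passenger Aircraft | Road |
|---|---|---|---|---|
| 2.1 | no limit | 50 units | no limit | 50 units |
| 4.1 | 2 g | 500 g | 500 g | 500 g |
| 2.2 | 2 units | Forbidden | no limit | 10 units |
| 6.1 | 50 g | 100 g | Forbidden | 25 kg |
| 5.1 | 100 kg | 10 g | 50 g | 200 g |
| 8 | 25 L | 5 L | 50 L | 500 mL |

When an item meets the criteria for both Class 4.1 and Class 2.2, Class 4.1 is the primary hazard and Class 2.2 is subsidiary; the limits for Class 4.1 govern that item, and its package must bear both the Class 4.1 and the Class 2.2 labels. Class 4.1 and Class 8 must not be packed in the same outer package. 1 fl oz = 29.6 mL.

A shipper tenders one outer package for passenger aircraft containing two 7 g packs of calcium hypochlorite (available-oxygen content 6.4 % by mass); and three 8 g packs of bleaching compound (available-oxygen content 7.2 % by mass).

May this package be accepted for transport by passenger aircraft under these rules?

Yes

Available-oxygen content 6.4 % by mass meets the Class 5.1 criterion (Oxidizer), so the calcium hypochlorite is Class 5.1.
Available-oxygen content 7.2 % by mass meets the Class 5.1 criterion (Oxidizer), so the bleaching compound is Class 5.1.
Total Class 5.1: (two 7 g packs = 14 g) + (three 8 g packs = 24 g) = 38 g.
That is within the Class 5.1 passenger aircraft limit of 50 g.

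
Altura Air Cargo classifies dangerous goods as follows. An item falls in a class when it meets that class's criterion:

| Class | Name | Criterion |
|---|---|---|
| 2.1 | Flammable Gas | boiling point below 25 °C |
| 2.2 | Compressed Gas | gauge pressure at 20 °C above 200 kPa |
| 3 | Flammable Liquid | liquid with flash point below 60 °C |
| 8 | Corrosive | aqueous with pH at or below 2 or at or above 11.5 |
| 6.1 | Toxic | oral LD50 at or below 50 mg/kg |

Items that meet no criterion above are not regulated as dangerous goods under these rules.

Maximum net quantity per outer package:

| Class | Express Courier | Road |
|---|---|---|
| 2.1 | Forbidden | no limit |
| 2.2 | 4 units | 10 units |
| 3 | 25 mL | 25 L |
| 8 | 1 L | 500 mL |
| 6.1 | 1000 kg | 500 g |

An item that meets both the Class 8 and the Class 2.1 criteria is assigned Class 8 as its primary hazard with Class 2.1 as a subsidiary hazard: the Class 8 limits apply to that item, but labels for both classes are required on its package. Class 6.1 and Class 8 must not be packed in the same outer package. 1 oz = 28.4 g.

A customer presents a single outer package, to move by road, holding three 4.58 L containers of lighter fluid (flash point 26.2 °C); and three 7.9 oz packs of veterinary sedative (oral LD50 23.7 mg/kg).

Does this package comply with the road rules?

No

Lighter fluid: flash point 26.2 °C < 60 °C → Class 3 (Flammable Liquid).
Veterinary sedative: oral LD50 23.7 mg/kg ≤ 50 mg/kg → Class 6.1 (Toxic).
Class 6.1 quantity: three 7.9 oz packs = 673.08 g.
673.08 g > 500 g (road limit, Class 6.1) — over the limit.
Class 3 quantity: three 4.58 L containers = 13.74 L.
13.74 L ≤ 25 L (road limit, Class 3) — within limit.
The segregation rule (Class 6.1 with Class 8) does not apply to Class 6.1 with Class 3.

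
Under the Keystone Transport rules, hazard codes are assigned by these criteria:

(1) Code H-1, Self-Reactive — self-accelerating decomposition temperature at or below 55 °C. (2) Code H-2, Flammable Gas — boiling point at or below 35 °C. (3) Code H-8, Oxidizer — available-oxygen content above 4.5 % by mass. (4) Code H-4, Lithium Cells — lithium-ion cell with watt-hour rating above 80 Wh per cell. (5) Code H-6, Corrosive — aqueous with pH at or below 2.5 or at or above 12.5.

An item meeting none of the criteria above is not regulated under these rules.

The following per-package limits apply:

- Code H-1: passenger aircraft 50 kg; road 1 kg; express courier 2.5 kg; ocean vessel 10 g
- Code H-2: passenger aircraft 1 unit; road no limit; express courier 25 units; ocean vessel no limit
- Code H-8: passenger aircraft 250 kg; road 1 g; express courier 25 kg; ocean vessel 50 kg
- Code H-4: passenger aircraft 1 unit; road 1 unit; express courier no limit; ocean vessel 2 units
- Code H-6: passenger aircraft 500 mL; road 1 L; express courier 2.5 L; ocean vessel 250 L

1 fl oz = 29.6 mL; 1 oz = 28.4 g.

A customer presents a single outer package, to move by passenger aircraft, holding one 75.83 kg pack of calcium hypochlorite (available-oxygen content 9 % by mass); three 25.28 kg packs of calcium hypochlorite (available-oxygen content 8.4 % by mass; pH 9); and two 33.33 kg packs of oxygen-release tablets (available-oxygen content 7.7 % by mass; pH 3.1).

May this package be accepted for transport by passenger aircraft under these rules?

Calcium hypochlorite: available-oxygen content 9 % by mass > 4.5 % by mass → Code H-8 (Oxidizer).
Calcium hypochlorite: available-oxygen content 8.4 % by mass > 4.5 % by mass → Code H-8 (Oxidizer).
The oxygen-release tablets have available-oxygen content 7.7 % by mass, which is > 4.5 % by mass, so they are Code H-8 (Oxidizer).
Code H-8 net quantity: 75.83 kg + (three 25.28 kg packs = 75.84 kg) + (two 33.33 kg packs = 66.66 kg) = 218.33 kg.
That is within the Code H-8 passenger aircraft limit of 250 kg.

Yes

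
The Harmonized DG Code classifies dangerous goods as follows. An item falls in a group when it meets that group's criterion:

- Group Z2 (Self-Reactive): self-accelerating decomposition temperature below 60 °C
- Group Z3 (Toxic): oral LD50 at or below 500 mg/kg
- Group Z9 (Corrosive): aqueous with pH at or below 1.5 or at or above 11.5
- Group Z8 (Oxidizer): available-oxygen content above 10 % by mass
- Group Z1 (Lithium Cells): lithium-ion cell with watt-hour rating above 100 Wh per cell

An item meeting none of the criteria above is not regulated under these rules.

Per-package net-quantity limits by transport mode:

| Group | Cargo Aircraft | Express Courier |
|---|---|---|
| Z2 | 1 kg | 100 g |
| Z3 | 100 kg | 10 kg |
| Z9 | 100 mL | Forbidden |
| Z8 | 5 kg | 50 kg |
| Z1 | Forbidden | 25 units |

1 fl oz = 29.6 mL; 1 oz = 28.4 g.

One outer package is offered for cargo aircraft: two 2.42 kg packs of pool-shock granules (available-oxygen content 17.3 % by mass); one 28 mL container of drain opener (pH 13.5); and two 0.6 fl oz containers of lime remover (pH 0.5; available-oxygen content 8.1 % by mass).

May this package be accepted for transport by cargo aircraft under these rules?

The pool-shock granules have available-oxygen content 17.3 % by mass, which is > 10 % by mass, so they are Group Z8 (Oxidizer).
With pH 13.5 (≥ 11.5), the drain opener falls in Group Z9.
The lime remover has pH 0.5, which is ≤ 1.5, so it is Group Z9 (Corrosive).
Group Z9 net quantity: 28 mL + (two 0.6 fl oz containers = 35.52 mL) = 63.52 mL.
That is within the Group Z9 cargo aircraft limit of 100 mL.
Group Z8 quantity: two 2.42 kg packs = 4.84 kg.
4.84 kg is within the cargo aircraft limit of 5 kg for Group Z8.
Every hazard group is within its cargo aircraft limit and no segregation rule is violated.

Yes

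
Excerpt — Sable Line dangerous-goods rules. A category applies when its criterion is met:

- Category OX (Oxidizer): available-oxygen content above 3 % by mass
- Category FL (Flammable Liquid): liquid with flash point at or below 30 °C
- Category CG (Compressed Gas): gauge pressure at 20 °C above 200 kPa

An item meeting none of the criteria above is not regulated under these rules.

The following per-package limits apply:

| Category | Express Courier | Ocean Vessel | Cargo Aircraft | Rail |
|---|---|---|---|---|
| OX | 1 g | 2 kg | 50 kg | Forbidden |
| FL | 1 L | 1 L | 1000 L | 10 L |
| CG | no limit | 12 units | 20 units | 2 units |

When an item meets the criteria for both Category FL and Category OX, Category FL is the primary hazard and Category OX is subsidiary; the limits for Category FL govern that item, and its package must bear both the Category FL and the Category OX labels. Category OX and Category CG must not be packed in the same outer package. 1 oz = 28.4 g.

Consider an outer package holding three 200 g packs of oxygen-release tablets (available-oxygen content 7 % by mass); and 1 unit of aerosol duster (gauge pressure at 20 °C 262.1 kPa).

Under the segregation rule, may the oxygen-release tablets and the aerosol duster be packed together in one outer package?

No

With available-oxygen content 7 % by mass (> 3 % by mass), the oxygen-release tablets fall in Category OX.
Gauge pressure at 20 °C 262.1 kPa meets the Category CG criterion (Compressed Gas), so the aerosol duster is Category CG.
Category OX and Category CG may not share an outer package.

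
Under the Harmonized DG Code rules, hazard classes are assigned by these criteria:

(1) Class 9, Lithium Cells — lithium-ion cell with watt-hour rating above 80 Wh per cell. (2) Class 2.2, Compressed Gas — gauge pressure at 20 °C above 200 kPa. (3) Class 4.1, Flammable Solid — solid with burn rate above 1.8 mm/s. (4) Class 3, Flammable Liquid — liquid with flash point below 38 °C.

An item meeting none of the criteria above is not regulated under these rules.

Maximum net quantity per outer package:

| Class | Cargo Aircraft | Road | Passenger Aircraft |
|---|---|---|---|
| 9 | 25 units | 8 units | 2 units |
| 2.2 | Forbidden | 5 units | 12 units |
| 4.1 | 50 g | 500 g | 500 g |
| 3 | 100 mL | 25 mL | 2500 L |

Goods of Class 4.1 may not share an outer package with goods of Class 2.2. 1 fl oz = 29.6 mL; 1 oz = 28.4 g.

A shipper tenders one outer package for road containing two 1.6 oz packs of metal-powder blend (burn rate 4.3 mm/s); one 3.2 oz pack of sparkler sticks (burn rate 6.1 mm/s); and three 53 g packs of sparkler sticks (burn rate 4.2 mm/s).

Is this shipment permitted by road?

Metal-powder blend: burn rate 4.3 mm/s > 1.8 mm/s → Class 4.1 (Flammable Solid).
With burn rate 6.1 mm/s (> 1.8 mm/s), the sparkler sticks fall in Class 4.1.
Sparkler sticks: burn rate 4.2 mm/s > 1.8 mm/s → Class 4.1 (Flammable Solid).
Class 4.1 net quantity: (two 1.6 oz packs = 90.88 g) + (one 3.2 oz pack = 90.88 g) + (three 53 g packs = 159 g) = 340.76 g.
That is within the Class 4.1 road limit of 500 g.

Yes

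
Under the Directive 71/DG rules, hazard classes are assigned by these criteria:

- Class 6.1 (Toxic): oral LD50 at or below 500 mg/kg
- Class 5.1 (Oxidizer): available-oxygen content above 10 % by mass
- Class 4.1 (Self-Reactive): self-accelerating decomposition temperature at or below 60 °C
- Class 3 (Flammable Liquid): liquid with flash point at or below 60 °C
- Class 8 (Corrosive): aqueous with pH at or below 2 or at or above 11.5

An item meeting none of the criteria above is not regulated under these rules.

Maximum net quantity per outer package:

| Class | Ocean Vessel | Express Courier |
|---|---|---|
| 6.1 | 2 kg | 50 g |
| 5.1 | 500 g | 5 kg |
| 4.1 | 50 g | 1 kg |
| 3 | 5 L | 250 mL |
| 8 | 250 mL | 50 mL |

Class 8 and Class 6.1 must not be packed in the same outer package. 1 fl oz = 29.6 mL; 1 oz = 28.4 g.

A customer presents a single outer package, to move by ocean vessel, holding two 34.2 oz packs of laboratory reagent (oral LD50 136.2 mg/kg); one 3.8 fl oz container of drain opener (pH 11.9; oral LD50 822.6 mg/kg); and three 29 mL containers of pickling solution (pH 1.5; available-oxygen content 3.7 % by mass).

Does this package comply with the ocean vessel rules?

Laboratory reagent: oral LD50 136.2 mg/kg ≤ 500 mg/kg → Class 6.1 (Toxic).
Drain opener: pH 11.9 ≥ 11.5 → Class 8 (Corrosive).
pH 1.5 meets the Class 8 criterion (Corrosive), so the pickling solution is Class 8.
Total Class 8: (one 3.8 fl oz container = 112.48 mL) + (three 29 mL containers = 87 mL) = 199.48 mL.
199.48 mL is within the ocean vessel limit of 250 mL for Class 8.
Class 6.1 quantity: two 34.2 oz packs = 1942.56 g.
That is within the Class 6.1 ocean vessel limit of 2 kg.
Class 8 and Class 6.1 may not share an outer package.

No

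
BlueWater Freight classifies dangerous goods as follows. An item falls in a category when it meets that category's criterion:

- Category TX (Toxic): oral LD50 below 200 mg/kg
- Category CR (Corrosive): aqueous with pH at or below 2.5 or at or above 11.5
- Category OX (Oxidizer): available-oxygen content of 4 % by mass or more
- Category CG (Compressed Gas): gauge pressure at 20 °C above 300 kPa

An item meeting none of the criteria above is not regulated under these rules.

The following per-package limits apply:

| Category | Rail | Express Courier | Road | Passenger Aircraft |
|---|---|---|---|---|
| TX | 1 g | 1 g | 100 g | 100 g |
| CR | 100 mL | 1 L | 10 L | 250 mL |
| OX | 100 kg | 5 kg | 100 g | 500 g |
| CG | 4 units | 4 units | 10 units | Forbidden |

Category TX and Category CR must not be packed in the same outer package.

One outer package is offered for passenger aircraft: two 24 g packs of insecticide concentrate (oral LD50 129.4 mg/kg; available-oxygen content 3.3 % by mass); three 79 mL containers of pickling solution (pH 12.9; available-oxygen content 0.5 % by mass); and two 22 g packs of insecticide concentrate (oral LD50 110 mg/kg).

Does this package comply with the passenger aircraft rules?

Oral LD50 129.4 mg/kg meets the Category TX criterion (Toxic), so the insecticide concentrate is Category TX.
pH 12.9 meets the Category CR criterion (Corrosive), so the pickling solution is Category CR.
The insecticide concentrate has oral LD50 110 mg/kg, which is < 200 mg/kg, so it is Category TX (Toxic).
Category TX net quantity: (two 24 g packs = 48 g) + (two 22 g packs = 44 g) = 92 g.
92 g is within the passenger aircraft limit of 100 g for Category TX.
Category CR quantity: three 79 mL containers = 237 mL.
237 mL ≤ 250 mL (passenger aircraft limit, Category CR) — within limit.
Category TX and Category CR may not share an outer package.

No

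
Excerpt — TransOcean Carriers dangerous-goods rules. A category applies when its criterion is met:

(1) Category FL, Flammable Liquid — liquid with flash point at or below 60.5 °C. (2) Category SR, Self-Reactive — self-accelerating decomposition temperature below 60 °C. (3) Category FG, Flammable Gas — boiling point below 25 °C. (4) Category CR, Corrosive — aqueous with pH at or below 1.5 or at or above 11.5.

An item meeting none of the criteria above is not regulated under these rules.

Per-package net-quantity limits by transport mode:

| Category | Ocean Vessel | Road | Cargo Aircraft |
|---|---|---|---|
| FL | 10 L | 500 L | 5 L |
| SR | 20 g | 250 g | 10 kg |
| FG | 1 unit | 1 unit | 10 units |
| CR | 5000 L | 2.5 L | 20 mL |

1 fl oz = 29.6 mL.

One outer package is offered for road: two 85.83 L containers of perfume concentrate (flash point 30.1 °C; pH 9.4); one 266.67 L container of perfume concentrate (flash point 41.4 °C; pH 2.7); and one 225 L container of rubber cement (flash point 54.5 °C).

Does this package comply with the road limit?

No

Flash point 30.1 °C meets the Category FL criterion (Flammable Liquid), so the perfume concentrate is Category FL.
Flash point 41.4 °C meets the Category FL criterion (Flammable Liquid), so the perfume concentrate is Category FL.
Rubber cement: flash point 54.5 °C ≤ 60.5 °C → Category FL (Flammable Liquid).
Total Category FL: (two 85.83 L containers = 171.66 L) + 266.67 L + 225 L = 663.33 L.
That exceeds the Category FL road limit of 500 L.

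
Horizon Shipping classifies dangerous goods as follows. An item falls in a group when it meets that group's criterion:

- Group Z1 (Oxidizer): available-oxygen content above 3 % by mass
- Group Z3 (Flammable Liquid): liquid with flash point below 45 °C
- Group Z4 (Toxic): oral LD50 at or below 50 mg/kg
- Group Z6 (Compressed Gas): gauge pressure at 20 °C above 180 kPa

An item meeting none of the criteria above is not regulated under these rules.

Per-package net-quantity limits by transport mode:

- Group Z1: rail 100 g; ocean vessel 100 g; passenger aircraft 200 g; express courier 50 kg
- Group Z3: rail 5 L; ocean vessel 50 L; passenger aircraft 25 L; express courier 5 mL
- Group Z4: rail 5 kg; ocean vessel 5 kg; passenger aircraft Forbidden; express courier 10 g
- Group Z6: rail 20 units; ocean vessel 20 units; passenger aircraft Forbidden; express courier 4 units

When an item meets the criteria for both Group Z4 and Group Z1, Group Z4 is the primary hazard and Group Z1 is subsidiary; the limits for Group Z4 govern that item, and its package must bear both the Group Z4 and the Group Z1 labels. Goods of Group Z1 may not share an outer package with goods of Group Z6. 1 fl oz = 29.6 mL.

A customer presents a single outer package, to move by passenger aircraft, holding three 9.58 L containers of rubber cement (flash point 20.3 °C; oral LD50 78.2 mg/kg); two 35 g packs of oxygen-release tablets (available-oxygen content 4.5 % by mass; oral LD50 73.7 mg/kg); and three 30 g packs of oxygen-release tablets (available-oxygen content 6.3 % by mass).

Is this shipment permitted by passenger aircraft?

No

Flash point 20.3 °C meets the Group Z3 criterion (Flammable Liquid), so the rubber cement is Group Z3.
The oxygen-release tablets have available-oxygen content 4.5 % by mass, which is > 3 % by mass, so they are Group Z1 (Oxidizer).
With available-oxygen content 6.3 % by mass (> 3 % by mass), the oxygen-release tablets fall in Group Z1.
Group Z1 net quantity: (two 35 g packs = 70 g) + (three 30 g packs = 90 g) = 160 g.
That is within the Group Z1 passenger aircraft limit of 200 g.
Group Z3 quantity: three 9.58 L containers = 28.74 L.
That exceeds the Group Z3 passenger aircraft limit of 25 L.
The segregation rule (Group Z1 with Group Z6) does not apply to Group Z1 with Group Z3.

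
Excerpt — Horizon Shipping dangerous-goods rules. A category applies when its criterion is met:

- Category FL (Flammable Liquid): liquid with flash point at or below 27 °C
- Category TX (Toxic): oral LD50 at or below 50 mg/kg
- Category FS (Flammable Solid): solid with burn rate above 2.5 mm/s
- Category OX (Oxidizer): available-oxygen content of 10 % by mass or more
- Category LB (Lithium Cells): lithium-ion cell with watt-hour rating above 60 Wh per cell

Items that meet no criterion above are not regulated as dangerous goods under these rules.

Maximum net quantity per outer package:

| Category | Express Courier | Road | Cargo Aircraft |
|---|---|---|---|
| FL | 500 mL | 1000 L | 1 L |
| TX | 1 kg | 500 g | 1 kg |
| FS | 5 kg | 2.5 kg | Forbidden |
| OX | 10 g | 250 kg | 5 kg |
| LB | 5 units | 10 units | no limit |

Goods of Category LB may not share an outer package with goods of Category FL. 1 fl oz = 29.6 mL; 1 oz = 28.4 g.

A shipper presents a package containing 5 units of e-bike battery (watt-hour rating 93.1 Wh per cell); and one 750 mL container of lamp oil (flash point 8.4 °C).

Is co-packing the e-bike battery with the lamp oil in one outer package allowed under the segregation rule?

No

E-bike battery: watt-hour rating 93.1 Wh per cell > 60 Wh per cell → Category LB (Lithium Cells).
With flash point 8.4 °C (≤ 27 °C), the lamp oil falls in Category FL.
Category LB and Category FL may not share an outer package.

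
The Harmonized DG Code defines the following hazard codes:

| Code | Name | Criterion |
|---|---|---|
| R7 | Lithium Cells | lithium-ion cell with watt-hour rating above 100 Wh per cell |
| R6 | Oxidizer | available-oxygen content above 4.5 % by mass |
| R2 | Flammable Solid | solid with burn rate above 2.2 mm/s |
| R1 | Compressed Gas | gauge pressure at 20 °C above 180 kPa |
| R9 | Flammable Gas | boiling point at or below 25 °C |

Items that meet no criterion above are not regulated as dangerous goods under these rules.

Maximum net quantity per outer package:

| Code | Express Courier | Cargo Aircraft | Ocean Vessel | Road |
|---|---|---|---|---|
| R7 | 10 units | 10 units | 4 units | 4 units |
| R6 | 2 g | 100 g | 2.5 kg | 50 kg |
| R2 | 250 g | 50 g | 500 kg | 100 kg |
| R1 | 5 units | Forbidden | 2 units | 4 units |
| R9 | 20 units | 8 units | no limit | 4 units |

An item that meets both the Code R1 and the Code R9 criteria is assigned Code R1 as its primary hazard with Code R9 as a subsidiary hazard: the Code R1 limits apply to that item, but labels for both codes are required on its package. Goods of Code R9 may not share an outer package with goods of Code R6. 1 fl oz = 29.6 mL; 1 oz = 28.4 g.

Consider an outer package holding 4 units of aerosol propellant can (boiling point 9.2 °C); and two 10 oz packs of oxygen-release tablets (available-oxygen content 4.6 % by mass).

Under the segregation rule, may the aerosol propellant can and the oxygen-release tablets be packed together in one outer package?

With boiling point 9.2 °C (≤ 25 °C), the aerosol propellant can falls in Code R9.
Available-oxygen content 4.6 % by mass meets the Code R6 criterion (Oxidizer), so the oxygen-release tablets are Code R6.
Code R9 and Code R6 may not share an outer package.

No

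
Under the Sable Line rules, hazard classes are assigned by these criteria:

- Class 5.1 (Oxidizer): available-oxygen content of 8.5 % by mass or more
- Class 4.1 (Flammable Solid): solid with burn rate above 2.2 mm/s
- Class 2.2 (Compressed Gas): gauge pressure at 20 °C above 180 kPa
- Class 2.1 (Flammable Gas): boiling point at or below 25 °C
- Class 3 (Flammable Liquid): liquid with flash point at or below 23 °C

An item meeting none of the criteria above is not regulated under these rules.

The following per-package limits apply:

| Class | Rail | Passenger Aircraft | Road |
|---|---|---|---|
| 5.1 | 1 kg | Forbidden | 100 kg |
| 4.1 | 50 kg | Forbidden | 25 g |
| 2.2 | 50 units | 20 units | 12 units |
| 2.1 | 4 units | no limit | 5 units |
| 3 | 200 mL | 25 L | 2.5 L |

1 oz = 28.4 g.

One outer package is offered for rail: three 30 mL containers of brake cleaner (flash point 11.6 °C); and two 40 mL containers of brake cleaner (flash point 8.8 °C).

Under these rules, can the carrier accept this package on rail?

Yes

The brake cleaner has flash point 11.6 °C, which is ≤ 23 °C, so it is Class 3 (Flammable Liquid).
With flash point 8.8 °C (≤ 23 °C), the brake cleaner falls in Class 3.
Class 3 net quantity: (three 30 mL containers = 90 mL) + (two 40 mL containers = 80 mL) = 170 mL.
170 mL ≤ 200 mL (rail limit, Class 3) — within limit.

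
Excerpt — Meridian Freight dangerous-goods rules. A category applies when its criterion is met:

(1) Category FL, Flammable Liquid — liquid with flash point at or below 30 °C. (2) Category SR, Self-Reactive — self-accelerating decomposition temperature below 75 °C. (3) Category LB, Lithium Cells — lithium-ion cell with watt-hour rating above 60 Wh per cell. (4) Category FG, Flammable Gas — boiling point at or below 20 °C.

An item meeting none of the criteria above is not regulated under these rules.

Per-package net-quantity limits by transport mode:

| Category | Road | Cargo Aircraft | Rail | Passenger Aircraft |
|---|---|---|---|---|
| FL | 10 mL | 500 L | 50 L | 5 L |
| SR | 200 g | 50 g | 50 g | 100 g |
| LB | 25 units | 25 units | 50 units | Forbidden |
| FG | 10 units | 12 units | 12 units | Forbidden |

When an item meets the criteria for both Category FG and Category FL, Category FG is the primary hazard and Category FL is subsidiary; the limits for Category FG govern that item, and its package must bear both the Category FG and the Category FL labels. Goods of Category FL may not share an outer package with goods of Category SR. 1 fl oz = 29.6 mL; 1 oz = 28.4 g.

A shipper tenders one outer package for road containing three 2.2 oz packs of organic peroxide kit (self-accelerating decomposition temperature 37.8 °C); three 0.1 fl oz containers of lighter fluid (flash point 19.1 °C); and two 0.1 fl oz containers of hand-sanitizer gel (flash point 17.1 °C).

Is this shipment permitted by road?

No

With self-accelerating decomposition temperature 37.8 °C (< 75 °C), the organic peroxide kit falls in Category SR.
With flash point 19.1 °C (≤ 30 °C), the lighter fluid falls in Category FL.
Hand-sanitizer gel: flash point 17.1 °C ≤ 30 °C → Category FL (Flammable Liquid).
Total Category FL: (three 0.1 fl oz containers = 8.88 mL) + (two 0.1 fl oz containers = 5.92 mL) = 14.8 mL.
That exceeds the Category FL road limit of 10 mL.
Category SR quantity: three 2.2 oz packs = 187.44 g.
187.44 g is within the road limit of 200 g for Category SR.
Category FL and Category SR may not share an outer package.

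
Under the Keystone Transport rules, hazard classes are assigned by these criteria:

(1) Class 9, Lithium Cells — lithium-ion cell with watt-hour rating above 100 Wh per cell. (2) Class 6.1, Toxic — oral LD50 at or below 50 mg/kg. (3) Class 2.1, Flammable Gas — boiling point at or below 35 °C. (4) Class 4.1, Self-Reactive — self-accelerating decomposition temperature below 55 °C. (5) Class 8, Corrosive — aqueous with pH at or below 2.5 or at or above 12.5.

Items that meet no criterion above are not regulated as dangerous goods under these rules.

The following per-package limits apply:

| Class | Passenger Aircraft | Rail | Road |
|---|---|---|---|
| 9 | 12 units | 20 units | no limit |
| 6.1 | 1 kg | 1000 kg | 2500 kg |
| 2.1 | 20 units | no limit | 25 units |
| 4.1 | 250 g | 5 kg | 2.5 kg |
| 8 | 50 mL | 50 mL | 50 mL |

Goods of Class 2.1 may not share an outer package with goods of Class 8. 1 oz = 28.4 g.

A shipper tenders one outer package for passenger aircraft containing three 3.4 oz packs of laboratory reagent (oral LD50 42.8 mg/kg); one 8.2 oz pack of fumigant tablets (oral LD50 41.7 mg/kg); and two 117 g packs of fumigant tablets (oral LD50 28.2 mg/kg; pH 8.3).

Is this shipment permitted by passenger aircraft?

The laboratory reagent has oral LD50 42.8 mg/kg, which is ≤ 50 mg/kg, so it is Class 6.1 (Toxic).
Fumigant tablets: oral LD50 41.7 mg/kg ≤ 50 mg/kg → Class 6.1 (Toxic).
The fumigant tablets have oral LD50 28.2 mg/kg, which is ≤ 50 mg/kg, so they are Class 6.1 (Toxic).
Total Class 6.1: (three 3.4 oz packs = 289.68 g) + (one 8.2 oz pack = 232.88 g) + (two 117 g packs = 234 g) = 756.56 g.
756.56 g is within the passenger aircraft limit of 1 kg for Class 6.1.

Yes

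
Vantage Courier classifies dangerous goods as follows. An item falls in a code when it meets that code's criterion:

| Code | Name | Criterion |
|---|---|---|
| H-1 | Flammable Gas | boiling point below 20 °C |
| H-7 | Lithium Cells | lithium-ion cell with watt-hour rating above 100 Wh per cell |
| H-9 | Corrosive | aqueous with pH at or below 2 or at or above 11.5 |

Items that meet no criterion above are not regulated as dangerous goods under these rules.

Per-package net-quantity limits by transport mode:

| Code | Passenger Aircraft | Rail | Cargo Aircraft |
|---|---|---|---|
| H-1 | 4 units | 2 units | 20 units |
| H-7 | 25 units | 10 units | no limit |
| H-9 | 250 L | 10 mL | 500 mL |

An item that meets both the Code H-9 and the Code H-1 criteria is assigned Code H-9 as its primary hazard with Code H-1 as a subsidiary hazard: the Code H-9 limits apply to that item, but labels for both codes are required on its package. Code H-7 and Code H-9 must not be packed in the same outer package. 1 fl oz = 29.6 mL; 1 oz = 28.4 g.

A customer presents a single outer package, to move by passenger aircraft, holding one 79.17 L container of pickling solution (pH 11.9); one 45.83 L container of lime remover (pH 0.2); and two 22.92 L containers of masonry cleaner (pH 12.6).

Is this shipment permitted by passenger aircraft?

The pickling solution has pH 11.9, which is ≥ 11.5, so it is Code H-9 (Corrosive).
With pH 0.2 (≤ 2), the lime remover falls in Code H-9.
With pH 12.6 (≥ 11.5), the masonry cleaner falls in Code H-9.
Total Code H-9: 79.17 L + 45.83 L + (two 22.92 L containers = 45.84 L) = 170.84 L.
That is within the Code H-9 passenger aircraft limit of 250 L.

Yes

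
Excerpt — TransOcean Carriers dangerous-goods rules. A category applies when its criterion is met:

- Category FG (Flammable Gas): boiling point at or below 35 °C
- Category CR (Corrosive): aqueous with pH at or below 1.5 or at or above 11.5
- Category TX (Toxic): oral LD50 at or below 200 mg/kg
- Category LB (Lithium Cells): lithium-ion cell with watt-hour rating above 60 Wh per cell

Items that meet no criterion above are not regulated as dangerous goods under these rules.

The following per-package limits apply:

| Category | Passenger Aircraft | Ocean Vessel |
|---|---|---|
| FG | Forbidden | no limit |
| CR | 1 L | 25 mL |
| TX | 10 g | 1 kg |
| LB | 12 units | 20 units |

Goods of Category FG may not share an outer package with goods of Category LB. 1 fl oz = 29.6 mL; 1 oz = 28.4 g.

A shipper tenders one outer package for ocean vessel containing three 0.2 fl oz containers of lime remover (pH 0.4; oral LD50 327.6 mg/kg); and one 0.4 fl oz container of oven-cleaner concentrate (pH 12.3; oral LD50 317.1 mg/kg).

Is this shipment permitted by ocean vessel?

pH 0.4 meets the Category CR criterion (Corrosive), so the lime remover is Category CR.
Oven-cleaner concentrate: pH 12.3 ≥ 11.5 → Category CR (Corrosive).
Category CR net quantity: (three 0.2 fl oz containers = 17.76 mL) + (one 0.4 fl oz container = 11.84 mL) = 29.6 mL.
29.6 mL > 25 mL (ocean vessel limit, Category CR) — over the limit.

No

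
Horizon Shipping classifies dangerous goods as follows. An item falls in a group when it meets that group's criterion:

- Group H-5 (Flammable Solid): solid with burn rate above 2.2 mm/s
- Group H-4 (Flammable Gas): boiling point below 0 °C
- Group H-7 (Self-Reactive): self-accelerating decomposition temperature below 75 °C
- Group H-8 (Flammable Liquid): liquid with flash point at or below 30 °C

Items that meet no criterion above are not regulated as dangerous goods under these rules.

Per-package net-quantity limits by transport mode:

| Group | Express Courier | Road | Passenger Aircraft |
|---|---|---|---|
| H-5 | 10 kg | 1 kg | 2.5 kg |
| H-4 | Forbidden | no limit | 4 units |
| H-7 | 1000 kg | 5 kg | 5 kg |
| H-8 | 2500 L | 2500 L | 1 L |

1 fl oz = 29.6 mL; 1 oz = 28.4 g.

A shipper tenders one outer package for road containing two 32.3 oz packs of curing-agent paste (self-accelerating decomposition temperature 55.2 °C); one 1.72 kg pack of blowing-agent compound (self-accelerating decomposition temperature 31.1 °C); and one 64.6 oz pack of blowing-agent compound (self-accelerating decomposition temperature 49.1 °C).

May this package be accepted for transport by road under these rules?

The curing-agent paste has self-accelerating decomposition temperature 55.2 °C, which is < 75 °C, so it is Group H-7 (Self-Reactive).
Self-accelerating decomposition temperature 31.1 °C meets the Group H-7 criterion (Self-Reactive), so the blowing-agent compound is Group H-7.
The blowing-agent compound has self-accelerating decomposition temperature 49.1 °C, which is < 75 °C, so it is Group H-7 (Self-Reactive).
Total Group H-7: (two 32.3 oz packs = 1834.64 g) + 1.72 kg + (one 64.6 oz pack = 1834.64 g) = 5389.28 g.
5389.28 g > 5 kg (road limit, Group H-7) — over the limit.

No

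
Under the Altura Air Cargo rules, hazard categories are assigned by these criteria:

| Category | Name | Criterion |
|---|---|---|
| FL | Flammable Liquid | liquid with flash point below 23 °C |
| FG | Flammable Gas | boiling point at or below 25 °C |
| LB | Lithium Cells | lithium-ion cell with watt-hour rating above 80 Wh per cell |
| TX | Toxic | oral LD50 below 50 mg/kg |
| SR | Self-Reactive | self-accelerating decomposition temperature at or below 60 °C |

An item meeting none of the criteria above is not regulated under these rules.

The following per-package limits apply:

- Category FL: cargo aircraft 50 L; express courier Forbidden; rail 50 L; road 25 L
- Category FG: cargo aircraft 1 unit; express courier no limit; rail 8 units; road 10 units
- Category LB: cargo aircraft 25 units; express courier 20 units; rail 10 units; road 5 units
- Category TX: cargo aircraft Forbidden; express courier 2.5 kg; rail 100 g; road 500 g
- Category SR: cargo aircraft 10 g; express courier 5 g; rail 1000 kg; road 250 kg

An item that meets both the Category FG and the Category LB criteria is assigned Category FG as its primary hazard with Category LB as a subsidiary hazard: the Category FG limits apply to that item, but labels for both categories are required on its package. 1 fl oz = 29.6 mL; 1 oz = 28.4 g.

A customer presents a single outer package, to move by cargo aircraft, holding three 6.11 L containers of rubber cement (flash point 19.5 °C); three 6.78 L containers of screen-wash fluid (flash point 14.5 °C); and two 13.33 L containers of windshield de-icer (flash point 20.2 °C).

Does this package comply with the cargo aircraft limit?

The rubber cement has flash point 19.5 °C, which is < 23 °C, so it is Category FL (Flammable Liquid).
The screen-wash fluid has flash point 14.5 °C, which is < 23 °C, so it is Category FL (Flammable Liquid).
Flash point 20.2 °C meets the Category FL criterion (Flammable Liquid), so the windshield de-icer is Category FL.
Category FL net quantity: (three 6.11 L containers = 18.33 L) + (three 6.78 L containers = 20.34 L) + (two 13.33 L containers = 26.66 L) = 65.33 L.
65.33 L > 50 L (cargo aircraft limit, Category FL) — over the limit.

No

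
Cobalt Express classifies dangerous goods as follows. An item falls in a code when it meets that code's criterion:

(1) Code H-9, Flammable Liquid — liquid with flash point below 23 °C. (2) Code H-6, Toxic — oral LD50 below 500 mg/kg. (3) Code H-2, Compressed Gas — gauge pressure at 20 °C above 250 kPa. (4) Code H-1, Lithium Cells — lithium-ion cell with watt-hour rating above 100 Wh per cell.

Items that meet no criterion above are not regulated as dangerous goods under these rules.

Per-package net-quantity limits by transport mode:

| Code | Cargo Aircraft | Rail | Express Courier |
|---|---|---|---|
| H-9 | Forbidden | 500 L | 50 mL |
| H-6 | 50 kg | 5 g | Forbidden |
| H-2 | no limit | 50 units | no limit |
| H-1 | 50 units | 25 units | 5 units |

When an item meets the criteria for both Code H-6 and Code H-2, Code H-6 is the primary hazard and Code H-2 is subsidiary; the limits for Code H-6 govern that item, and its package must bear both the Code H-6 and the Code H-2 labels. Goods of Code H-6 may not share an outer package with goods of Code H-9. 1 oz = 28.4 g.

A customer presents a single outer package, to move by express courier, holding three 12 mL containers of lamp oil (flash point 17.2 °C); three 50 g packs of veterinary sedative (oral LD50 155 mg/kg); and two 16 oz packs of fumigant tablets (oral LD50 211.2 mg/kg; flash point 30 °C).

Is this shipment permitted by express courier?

No

Flash point 17.2 °C meets the Code H-9 criterion (Flammable Liquid), so the lamp oil is Code H-9.
Oral LD50 155 mg/kg meets the Code H-6 criterion (Toxic), so the veterinary sedative is Code H-6.
With oral LD50 211.2 mg/kg (< 500 mg/kg), the fumigant tablets fall in Code H-6.
Total Code H-6: (three 50 g packs = 150 g) + (two 16 oz packs = 908.8 g) = 1058.8 g.
By express courier, Code H-6 is Forbidden regardless of quantity.
Code H-9 quantity: three 12 mL containers = 36 mL.
36 mL ≤ 50 mL (express courier limit, Code H-9) — within limit.
Code H-6 and Code H-9 may not share an outer package.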